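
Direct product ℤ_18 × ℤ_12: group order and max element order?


|ℤ_18 × ℤ_12| = 18 × 12 = 216
Max element order = lcm(18,12) = 36
Cyclic? No (gcd=6)

|ℤ_18×ℤ_12| = 216, max element order = 36


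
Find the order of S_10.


|S_n| = n! (number of permutations of n symbols)
|S_10| = 10! = 3628800

|S_10| = 3628800


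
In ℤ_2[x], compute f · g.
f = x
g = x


Expand and collect like terms; reduce coefficients mod 2:
x^0: 0·0 = 0 ≡ 0 (mod 2)
x^1: 0·1 + 1·0 = 0 ≡ 0 (mod 2)
x^2: 1·1 = 1 ≡ 1 (mod 2)
Result: x^2

f · g = x^2


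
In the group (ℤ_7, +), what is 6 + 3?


Operation: addition mod 7
6 + 3 = (a + b) mod 7 with a = 6, b = 3

6 + 3 = 2


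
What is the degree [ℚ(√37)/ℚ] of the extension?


√37 has minimal polynomial x² - 37 (irreducible over ℚ since 37 is squarefree)

[ℚ(√37)/ℚ] = 2


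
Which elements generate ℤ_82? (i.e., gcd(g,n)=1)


g generates ℤ_n iff gcd(g,n) = 1
Prime factors of 82: 2, 41
Generators are g ∈ {1,...,81} not divisible by any of these primes.
Generators: {1, 3, 5, 7, 9, 11, 13, 15, 17, 19, 21, 23, 25, 27, 29, 31, 33, 35, 37, 39, 43, 45, 47, 49, 51, 53, 55, 57, 59, 61, 63, 65, 67, 69, 71, 73, 75, 77, 79, 81}
Number of generators = φ(82) = 40

Generators of ℤ_82 = {1, 3, 5, 7, 9, 11, 13, 15, 17, 19, 21, 23, 25, 27, 29, 31, 33, 35, 37, 39, 43, 45, 47, 49, 51, 53, 55, 57, 59, 61, 63, 65, 67, 69, 71, 73, 75, 77, 79, 81}


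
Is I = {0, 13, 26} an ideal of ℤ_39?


Check ideal conditions for I = {0, 13, 26} in ℤ_39:
(1) I is an additive subgroup? Yes
(2) For r ∈ ℤ_39 and a ∈ I: r·a ∈ I? Yes

Yes, I is an ideal of ℤ_39


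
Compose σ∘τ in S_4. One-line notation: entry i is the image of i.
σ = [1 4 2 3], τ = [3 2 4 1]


σ∘τ: apply τ first, then σ
1 →τ 3 →σ 2
2 →τ 2 →σ 4
3 →τ 4 →σ 3
4 →τ 1 →σ 1

σ∘τ = [2 4 3 1]


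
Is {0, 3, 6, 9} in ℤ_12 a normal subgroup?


H = {0, 3, 6, 9} in ℤ_12
ℤ_12 is abelian; every subgroup of an abelian group is normal

Yes, normal subgroup


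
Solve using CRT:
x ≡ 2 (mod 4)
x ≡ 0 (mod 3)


m₁ = 4, m₂ = 3, gcd = 1, so CRT applies. M = m₁·m₂ = 12
Let M₁ = M/m₁ = 3, M₂ = M/m₂ = 4
Find y₁ ≡ M₁⁻¹ (mod m₁): 3⁻¹ ≡ 3 (mod 4)
Find y₂ ≡ M₂⁻¹ (mod m₂): 4⁻¹ ≡ 1 (mod 3)
x = a₁·M₁·y₁ + a₂·M₂·y₂ = 2·3·3 + 0·4·1 = 18
Reduce mod 12: x ≡ 6
Check: 6 mod 4 = 2 ✓, 6 mod 3 = 0 ✓

x ≡ 6 (mod 12)


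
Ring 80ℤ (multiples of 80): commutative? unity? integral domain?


80ℤ is a commutative ring under +,× but has no multiplicative identity (1 ∉ 80ℤ); it has no zero divisors, but without unity it is not an integral domain
Commutative: Yes
Integral domain: No
Has unity: No

80ℤ (multiples of 80): Commutative=Yes, Unity=No


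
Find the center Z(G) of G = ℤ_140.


Z(G) = {g ∈ G | gx = xg for all x ∈ G}
ℤ_140 is abelian, so Z(G) = G

Z(ℤ_140) = ℤ_140


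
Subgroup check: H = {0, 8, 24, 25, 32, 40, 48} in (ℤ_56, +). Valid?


Subgroup test for H = {0, 8, 24, 25, 32, 40, 48} in (ℤ_56, +):
(1) 0 ∈ H? Yes
(2) Closure: for all a,b ∈ H, (a+b) mod 56 ∈ H? No  [counterexample: 8 + 8 = 16 ∉ H]
(3) Inverses: for all a ∈ H, -a mod 56 ∈ H? No

No, H is not a subgroup of ℤ_56


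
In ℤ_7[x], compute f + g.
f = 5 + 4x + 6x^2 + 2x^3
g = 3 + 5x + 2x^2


Add coefficients mod 7:
x^0: 5 + 3 = 1 (mod 7)
x^1: 4 + 5 = 2 (mod 7)
x^2: 6 + 2 = 1 (mod 7)
x^3: 2 + 0 = 2 (mod 7)
Result: 1 + 2x + x^2 + 2x^3

f + g = 1 + 2x + x^2 + 2x^3


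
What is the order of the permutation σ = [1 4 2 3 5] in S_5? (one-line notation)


Cycle decomposition: (2 4 3)
Cycle lengths: 3
Order = lcm(3) = 3

ord(σ) = 3


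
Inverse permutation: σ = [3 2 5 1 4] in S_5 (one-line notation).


To find σ⁻¹, swap domain and range:
σ(1) = 3 → σ⁻¹(3) = 1
σ(2) = 2 → σ⁻¹(2) = 2
σ(3) = 5 → σ⁻¹(5) = 3
σ(4) = 1 → σ⁻¹(1) = 4
σ(5) = 4 → σ⁻¹(4) = 5

σ⁻¹ = [4 2 1 5 3]


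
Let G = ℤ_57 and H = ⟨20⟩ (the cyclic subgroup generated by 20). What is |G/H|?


|⟨20⟩| = n / gcd(20, 57) = 57 / 1 = 57
H is normal (ℤ_57 is abelian).
|G/H| = |G| / |H| = 57 / 57 = 1

|G/H| = 1


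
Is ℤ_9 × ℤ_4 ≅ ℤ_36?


Comparing ℤ_9 × ℤ_4 and ℤ_36:
gcd(9,4) = 1, so ℤ_9 × ℤ_4 ≅ ℤ_36 (CRT)

Yes, ℤ_9 × ℤ_4 ≅ ℤ_36


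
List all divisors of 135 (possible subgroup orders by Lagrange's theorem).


Lagrange's theorem: |H| divides |G|
|G| = 135
Divisors of 135: 1, 3, 5, 9, 15, 27, 45, 135

Possible subgroup orders: {1, 3, 5, 9, 15, 27, 45, 135}


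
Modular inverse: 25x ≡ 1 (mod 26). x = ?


Use the extended Euclidean algorithm to write 1 = 25·s + 26·t; then s mod 26 is the inverse.
Euclidean algorithm:
  25 = 0·26 + 25
  26 = 1·25 + 1
  25 = 25·1 + 0
gcd(25,26) = 1
Back-substitution gives: 25·(-1) + 26·(1) = 1
So 25⁻¹ ≡ -1 ≡ 25 (mod 26)
Check: 25 × 25 = 625 ≡ 1 (mod 26) ✓

25⁻¹ ≡ 25 (mod 26)


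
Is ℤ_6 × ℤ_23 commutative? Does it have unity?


Direct product ring; commutative with unity (1,1); but (1,0)·(0,1) = (0,0) gives zero divisors, so not an integral domain
Commutative: Yes
Integral domain: No
Has unity: Yes

ℤ_6 × ℤ_23: Commutative=Yes, Unity=Yes


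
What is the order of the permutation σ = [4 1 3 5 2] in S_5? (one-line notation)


Cycle decomposition: (1 4 5 2)
Cycle lengths: 4
Order = lcm(4) = 4

ord(σ) = 4


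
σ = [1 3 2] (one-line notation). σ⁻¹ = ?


To find σ⁻¹, swap domain and range:
σ(1) = 1 → σ⁻¹(1) = 1
σ(2) = 3 → σ⁻¹(3) = 2
σ(3) = 2 → σ⁻¹(2) = 3

σ⁻¹ = [1 3 2]


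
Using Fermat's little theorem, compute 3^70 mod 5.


Fermat's little theorem: if p is prime and gcd(a,p)=1, then a^(p-1) ≡ 1 (mod p)
p = 5 is prime, gcd(3,5) = 1
Reduce exponent: 70 mod 4 = 2
So 3^70 ≡ 3^2 (mod 5)
3^2 mod 5 = 4

3^70 ≡ 4 (mod 5)


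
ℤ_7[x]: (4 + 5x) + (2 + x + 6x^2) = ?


Add coefficients mod 7:
x^0: 4 + 2 = 6 (mod 7)
x^1: 5 + 1 = 6 (mod 7)
x^2: 0 + 6 = 6 (mod 7)
Result: 6 + 6x + 6x^2

f + g = 6 + 6x + 6x^2


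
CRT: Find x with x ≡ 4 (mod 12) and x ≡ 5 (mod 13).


m₁ = 12, m₂ = 13, gcd = 1, so CRT applies. M = m₁·m₂ = 156
Let M₁ = M/m₁ = 13, M₂ = M/m₂ = 12
Find y₁ ≡ M₁⁻¹ (mod m₁): 13⁻¹ ≡ 1 (mod 12)
Find y₂ ≡ M₂⁻¹ (mod m₂): 12⁻¹ ≡ 12 (mod 13)
x = a₁·M₁·y₁ + a₂·M₂·y₂ = 4·13·1 + 5·12·12 = 772
Reduce mod 156: x ≡ 148
Check: 148 mod 12 = 4 ✓, 148 mod 13 = 5 ✓

x ≡ 148 (mod 156)


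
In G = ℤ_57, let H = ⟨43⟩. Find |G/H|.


|⟨43⟩| = n / gcd(43, 57) = 57 / 1 = 57
H is normal (ℤ_57 is abelian).
|G/H| = |G| / |H| = 57 / 57 = 1

|G/H| = 1


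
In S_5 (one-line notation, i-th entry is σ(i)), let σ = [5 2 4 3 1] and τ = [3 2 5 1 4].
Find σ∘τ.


σ∘τ: apply τ first, then σ
1 →τ 3 →σ 4
2 →τ 2 →σ 2
3 →τ 5 →σ 1
4 →τ 1 →σ 5
5 →τ 4 →σ 3

σ∘τ = [4 2 1 5 3]


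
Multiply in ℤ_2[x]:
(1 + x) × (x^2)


Expand and collect like terms; reduce coefficients mod 2:
x^0: 1·0 = 0 ≡ 0 (mod 2)
x^1: 1·0 + 1·0 = 0 ≡ 0 (mod 2)
x^2: 1·1 + 1·0 = 1 ≡ 1 (mod 2)
x^3: 1·1 = 1 ≡ 1 (mod 2)
Result: x^2 + x^3

f · g = x^2 + x^3


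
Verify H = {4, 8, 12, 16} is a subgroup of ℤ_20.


Subgroup test for H = {4, 8, 12, 16} in (ℤ_20, +):
(1) 0 ∈ H? No
(2) Closure: for all a,b ∈ H, (a+b) mod 20 ∈ H? No  [counterexample: 4 + 16 = 0 ∉ H]
(3) Inverses: for all a ∈ H, -a mod 20 ∈ H? Yes

No, H is not a subgroup of ℤ_20


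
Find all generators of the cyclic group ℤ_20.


g generates ℤ_n iff gcd(g,n) = 1
Prime factors of 20: 2, 5
Generators are g ∈ {1,...,19} not divisible by any of these primes.
Generators: {1, 3, 7, 9, 11, 13, 17, 19}
Number of generators = φ(20) = 8

Generators of ℤ_20 = {1, 3, 7, 9, 11, 13, 17, 19}


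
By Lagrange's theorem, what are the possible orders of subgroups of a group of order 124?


Lagrange's theorem: |H| divides |G|
|G| = 124
Divisors of 124: 1, 2, 4, 31, 62, 124

Possible subgroup orders: {1, 2, 4, 31, 62, 124}


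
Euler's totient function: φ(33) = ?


Factor n: 33 = 3 × 11
φ(n) = n · ∏(1 - 1/p) over distinct primes p | n
φ(33) = 33 · (1 - 1/3) · (1 - 1/11) = 20

φ(33) = 20


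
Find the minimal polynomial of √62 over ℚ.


√62 satisfies x² - 62 = 0, irreducible over ℚ since 62 is squarefree

Minimal polynomial: x² - 62


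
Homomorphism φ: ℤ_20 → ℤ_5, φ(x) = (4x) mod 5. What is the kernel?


Kernel = preimage of identity
ker(φ) = {x ∈ ℤ_20 : 4x ≡ 0 (mod 5)}. Since 5 | 20, φ is well-defined. The kernel is the cyclic subgroup ⟨5⟩ of ℤ_20 (order 4), i.e. {0, 5, 10, 15}

ker(φ) = {0, 5, 10, 15}


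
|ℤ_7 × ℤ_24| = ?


|A × B| = |A| · |B|
|ℤ_7 × ℤ_24| = 7 × 24 = 168

|ℤ_7 × ℤ_24| = 168


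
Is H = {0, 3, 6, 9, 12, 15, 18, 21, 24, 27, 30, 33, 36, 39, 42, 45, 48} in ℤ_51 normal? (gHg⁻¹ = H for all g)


H = {0, 3, 6, 9, 12, 15, 18, 21, 24, 27, 30, 33, 36, 39, 42, 45, 48} in ℤ_51
ℤ_51 is abelian; every subgroup of an abelian group is normal

Yes, normal subgroup


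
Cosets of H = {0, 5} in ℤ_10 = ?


H = {0, 5}, |H| = 2
Number of cosets = |G|/|H| = 10/2 = 5
0 + H = {0, 5}
1 + H = {1, 6}
2 + H = {2, 7}
3 + H = {3, 8}
4 + H = {4, 9}

Cosets: 0+H={0,5}; 1+H={1,6}; 2+H={2,7}; 3+H={3,8}; 4+H={4,9}


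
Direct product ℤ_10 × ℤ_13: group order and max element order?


|ℤ_10 × ℤ_13| = 10 × 13 = 130
Max element order = lcm(10,13) = 130
Cyclic? Yes (gcd=1)

|ℤ_10×ℤ_13| = 130, max element order = 130


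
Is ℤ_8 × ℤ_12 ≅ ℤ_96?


Comparing ℤ_8 × ℤ_12 and ℤ_96:
gcd(8,12) = 4 ≠ 1. Max element order in ℤ_8×ℤ_12 is lcm(8,12) = 24 < 96, so it has no element of order 96

No, ℤ_8 × ℤ_12 ≇ ℤ_96


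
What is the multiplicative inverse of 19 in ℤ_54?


Use the extended Euclidean algorithm to write 1 = 19·s + 54·t; then s mod 54 is the inverse.
Euclidean algorithm:
  19 = 0·54 + 19
  54 = 2·19 + 16
  19 = 1·16 + 3
  16 = 5·3 + 1
  3 = 3·1 + 0
gcd(19,54) = 1
Back-substitution gives: 19·(-17) + 54·(6) = 1
So 19⁻¹ ≡ -17 ≡ 37 (mod 54)
Check: 19 × 37 = 703 ≡ 1 (mod 54) ✓

19⁻¹ ≡ 37 (mod 54)


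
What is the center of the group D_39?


Z(G) = {g ∈ G | gx = xg for all x ∈ G}
For odd n, Z(D_n) = {e}: no nontrivial rotation commutes with all reflections

Z(D_39) = {e}


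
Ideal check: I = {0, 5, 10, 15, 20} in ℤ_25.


Check ideal conditions for I = {0, 5, 10, 15, 20} in ℤ_25:
(1) I is an additive subgroup? Yes
(2) For r ∈ ℤ_25 and a ∈ I: r·a ∈ I? Yes

Yes, I is an ideal of ℤ_25


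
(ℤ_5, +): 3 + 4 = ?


Operation: addition mod 5
3 + 4 = (a + b) mod 5 with a = 3, b = 4

3 + 4 = 2


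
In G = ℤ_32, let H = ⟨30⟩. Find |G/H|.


|⟨30⟩| = n / gcd(30, 32) = 32 / 2 = 16
H is normal (ℤ_32 is abelian).
|G/H| = |G| / |H| = 32 / 16 = 2

|G/H| = 2


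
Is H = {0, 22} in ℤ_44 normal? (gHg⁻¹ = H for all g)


H = {0, 22} in ℤ_44
ℤ_44 is abelian; every subgroup of an abelian group is normal

Yes, normal subgroup


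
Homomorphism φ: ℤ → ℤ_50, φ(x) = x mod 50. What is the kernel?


Kernel = preimage of identity
ker(φ) = {x ∈ ℤ : x ≡ 0 (mod 50)} = 50ℤ = {0, ±50, ±100, ...}

ker(φ) = 50ℤ


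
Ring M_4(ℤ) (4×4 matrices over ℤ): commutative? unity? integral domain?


Matrix multiplication is non-commutative for n ≥ 2; the identity matrix I is the unity; singular matrices give zero divisors, so not an integral domain
Commutative: No
Integral domain: No
Has unity: Yes

M_4(ℤ) (4×4 matrices over ℤ): Commutative=No, Unity=Yes


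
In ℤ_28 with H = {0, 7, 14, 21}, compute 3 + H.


3 + H = {3 + h (mod 28) : h ∈ H}
3+0=3, 3+7=10, 3+14=17, 3+21=24

3 + H = {3, 10, 17, 24}


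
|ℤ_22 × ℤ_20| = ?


|A × B| = |A| · |B|
|ℤ_22 × ℤ_20| = 22 × 20 = 440

|ℤ_22 × ℤ_20| = 440


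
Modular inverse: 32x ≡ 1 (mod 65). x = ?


Use the extended Euclidean algorithm to write 1 = 32·s + 65·t; then s mod 65 is the inverse.
Euclidean algorithm:
  32 = 0·65 + 32
  65 = 2·32 + 1
  32 = 32·1 + 0
gcd(32,65) = 1
Back-substitution gives: 32·(-2) + 65·(1) = 1
So 32⁻¹ ≡ -2 ≡ 63 (mod 65)
Check: 32 × 63 = 2016 ≡ 1 (mod 65) ✓

32⁻¹ ≡ 63 (mod 65)


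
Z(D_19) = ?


Z(G) = {g ∈ G | gx = xg for all x ∈ G}
For odd n, Z(D_n) = {e}: no nontrivial rotation commutes with all reflections

Z(D_19) = {e}


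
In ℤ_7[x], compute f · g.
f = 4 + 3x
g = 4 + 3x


Expand and collect like terms; reduce coefficients mod 7:
x^0: 4·4 = 16 ≡ 2 (mod 7)
x^1: 4·3 + 3·4 = 24 ≡ 3 (mod 7)
x^2: 3·3 = 9 ≡ 2 (mod 7)
Result: 2 + 3x + 2x^2

f · g = 2 + 3x + 2x^2


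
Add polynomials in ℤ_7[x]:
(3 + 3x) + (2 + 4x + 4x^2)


Add coefficients mod 7:
x^0: 3 + 2 = 5 (mod 7)
x^1: 3 + 4 = 0 (mod 7)
x^2: 0 + 4 = 4 (mod 7)
Result: 5 + 4x^2

f + g = 5 + 4x^2


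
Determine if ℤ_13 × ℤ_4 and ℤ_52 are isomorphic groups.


Comparing ℤ_13 × ℤ_4 and ℤ_52:
gcd(13,4) = 1, so ℤ_13 × ℤ_4 ≅ ℤ_52 (CRT)

Yes, ℤ_13 × ℤ_4 ≅ ℤ_52


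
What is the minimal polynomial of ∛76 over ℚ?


∛76 satisfies x³ - 76 = 0, irreducible over ℚ (no rational root; 76 is not a perfect cube)

Minimal polynomial: x³ - 76


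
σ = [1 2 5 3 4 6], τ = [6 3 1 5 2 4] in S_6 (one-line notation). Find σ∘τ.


σ∘τ: apply τ first, then σ
1 →τ 6 →σ 6
2 →τ 3 →σ 5
3 →τ 1 →σ 1
4 →τ 5 →σ 4
5 →τ 2 →σ 2
6 →τ 4 →σ 3

σ∘τ = [6 5 1 4 2 3]


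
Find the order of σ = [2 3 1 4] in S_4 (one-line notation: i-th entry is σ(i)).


Cycle decomposition: (1 2 3)
Cycle lengths: 3
Order = lcm(3) = 3

ord(σ) = 3


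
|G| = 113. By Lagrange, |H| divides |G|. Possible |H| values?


Lagrange's theorem: |H| divides |G|
|G| = 113
Divisors of 113: 1, 113

Possible subgroup orders: {1, 113}


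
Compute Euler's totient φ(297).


Factor n: 297 = 3^3 × 11
φ(n) = n · ∏(1 - 1/p) over distinct primes p | n
φ(297) = 297 · (1 - 1/3) · (1 - 1/11) = 180

φ(297) = 180


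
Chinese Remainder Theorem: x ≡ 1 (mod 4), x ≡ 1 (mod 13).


m₁ = 4, m₂ = 13, gcd = 1, so CRT applies. M = m₁·m₂ = 52
Let M₁ = M/m₁ = 13, M₂ = M/m₂ = 4
Find y₁ ≡ M₁⁻¹ (mod m₁): 13⁻¹ ≡ 1 (mod 4)
Find y₂ ≡ M₂⁻¹ (mod m₂): 4⁻¹ ≡ 10 (mod 13)
x = a₁·M₁·y₁ + a₂·M₂·y₂ = 1·13·1 + 1·4·10 = 53
Reduce mod 52: x ≡ 1
Check: 1 mod 4 = 1 ✓, 1 mod 13 = 1 ✓

x ≡ 1 (mod 52)


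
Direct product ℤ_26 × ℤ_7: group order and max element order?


|ℤ_26 × ℤ_7| = 26 × 7 = 182
Max element order = lcm(26,7) = 182
Cyclic? Yes (gcd=1)

|ℤ_26×ℤ_7| = 182, max element order = 182


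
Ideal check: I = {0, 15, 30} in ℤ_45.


Check ideal conditions for I = {0, 15, 30} in ℤ_45:
(1) I is an additive subgroup? Yes
(2) For r ∈ ℤ_45 and a ∈ I: r·a ∈ I? Yes

Yes, I is an ideal of ℤ_45


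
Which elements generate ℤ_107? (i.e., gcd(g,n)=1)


g generates ℤ_n iff gcd(g,n) = 1
Prime factors of 107: 107
Generators are g ∈ {1,...,106} not divisible by any of these primes.
Generators: {1, 2, 3, 4, 5, 6, 7, 8, 9, 10, 11, 12, 13, 14, 15, 16, 17, 18, 19, 20, 21, 22, 23, 24, 25, 26, 27, 28, 29, 30, 31, 32, 33, 34, 35, 36, 37, 38, 39, 40, 41, 42, 43, 44, 45, 46, 47, 48, 49, 50, 51, 52, 53, 54, 55, 56, 57, 58, 59, 60, 61, 62, 63, 64, 65, 66, 67, 68, 69, 70, 71, 72, 73, 74, 75, 76, 77, 78, 79, 80, 81, 82, 83, 84, 85, 86, 87, 88, 89, 90, 91, 92, 93, 94, 95, 96, 97, 98, 99, 100, 101, 102, 103, 104, 105, 106}
Number of generators = φ(107) = 106

Generators of ℤ_107 = {1, 2, 3, 4, 5, 6, 7, 8, 9, 10, 11, 12, 13, 14, 15, 16, 17, 18, 19, 20, 21, 22, 23, 24, 25, 26, 27, 28, 29, 30, 31, 32, 33, 34, 35, 36, 37, 38, 39, 40, 41, 42, 43, 44, 45, 46, 47, 48, 49, 50, 51, 52, 53, 54, 55, 56, 57, 58, 59, 60, 61, 62, 63, 64, 65, 66, 67, 68, 69, 70, 71, 72, 73, 74, 75, 76, 77, 78, 79, 80, 81, 82, 83, 84, 85, 86, 87, 88, 89, 90, 91, 92, 93, 94, 95, 96, 97, 98, 99, 100, 101, 102, 103, 104, 105, 106}


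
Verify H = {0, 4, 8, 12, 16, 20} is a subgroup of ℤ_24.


Subgroup test for H = {0, 4, 8, 12, 16, 20} in (ℤ_24, +):
(1) 0 ∈ H? Yes
(2) Closure: for all a,b ∈ H, (a+b) mod 24 ∈ H? Yes
(3) Inverses: for all a ∈ H, -a mod 24 ∈ H? Yes

Yes, H is a subgroup of ℤ_24


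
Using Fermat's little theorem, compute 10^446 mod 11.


Fermat's little theorem: if p is prime and gcd(a,p)=1, then a^(p-1) ≡ 1 (mod p)
p = 11 is prime, gcd(10,11) = 1
Reduce exponent: 446 mod 10 = 6
So 10^446 ≡ 10^6 (mod 11)
10^6 mod 11 = 1

10^446 ≡ 1 (mod 11)


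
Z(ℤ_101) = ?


Z(G) = {g ∈ G | gx = xg for all x ∈ G}
ℤ_101 is abelian, so Z(G) = G

Z(ℤ_101) = ℤ_101


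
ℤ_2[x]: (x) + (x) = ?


Add coefficients mod 2:
x^0: 0 + 0 = 0 (mod 2)
x^1: 1 + 1 = 0 (mod 2)
Result: 0

f + g = 0


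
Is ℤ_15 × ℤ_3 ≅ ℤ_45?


Comparing ℤ_15 × ℤ_3 and ℤ_45:
gcd(15,3) = 3 ≠ 1. Max element order in ℤ_15×ℤ_3 is lcm(15,3) = 15 < 45, so it has no element of order 45

No, ℤ_15 × ℤ_3 ≇ ℤ_45


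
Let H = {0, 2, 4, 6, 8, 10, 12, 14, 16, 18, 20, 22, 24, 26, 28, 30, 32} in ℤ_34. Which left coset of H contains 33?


33 + H = {33 + h (mod 34) : h ∈ H}
33+0=33, 33+2=1, 33+4=3, 33+6=5, 33+8=7, 33+10=9, 33+12=11, 33+14=13, 33+16=15, 33+18=17, 33+20=19, 33+22=21, 33+24=23, 33+26=25, 33+28=27, 33+30=29, 33+32=31
33 + H = {1, 3, 5, 7, 9, 11, 13, 15, 17, 19, 21, 23, 25, 27, 29, 31, 33} = 1 + H

33 + H = {1, 3, 5, 7, 9, 11, 13, 15, 17, 19, 21, 23, 25, 27, 29, 31, 33}


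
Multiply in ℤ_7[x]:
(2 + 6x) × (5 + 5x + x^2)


Expand and collect like terms; reduce coefficients mod 7:
x^0: 2·5 = 10 ≡ 3 (mod 7)
x^1: 2·5 + 6·5 = 40 ≡ 5 (mod 7)
x^2: 2·1 + 6·5 = 32 ≡ 4 (mod 7)
x^3: 6·1 = 6 ≡ 6 (mod 7)
Result: 3 + 5x + 4x^2 + 6x^3

f · g = 3 + 5x + 4x^2 + 6x^3


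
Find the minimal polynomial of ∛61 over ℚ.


∛61 satisfies x³ - 61 = 0, irreducible over ℚ (no rational root; 61 is not a perfect cube)

Minimal polynomial: x³ - 61


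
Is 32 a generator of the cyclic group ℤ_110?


g generates ℤ_n iff gcd(g, n) = 1
gcd(32, 110) = 2
Since gcd = 2 ≠ 1, ⟨32⟩ has order 55 < 110, so 32 is not a generator.

No, 32 does not generate ℤ_110


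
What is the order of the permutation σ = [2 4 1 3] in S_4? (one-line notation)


Cycle decomposition: (1 2 4 3)
Cycle lengths: 4
Order = lcm(4) = 4

ord(σ) = 4


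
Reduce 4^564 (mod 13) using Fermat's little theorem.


Fermat's little theorem: if p is prime and gcd(a,p)=1, then a^(p-1) ≡ 1 (mod p)
p = 13 is prime, gcd(4,13) = 1
Reduce exponent: 564 mod 12 = 0
So 4^564 ≡ 4^0 (mod 13)
4^0 = 1

4^564 ≡ 1 (mod 13)


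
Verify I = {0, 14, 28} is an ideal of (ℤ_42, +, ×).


Check ideal conditions for I = {0, 14, 28} in ℤ_42:
(1) I is an additive subgroup? Yes
(2) For r ∈ ℤ_42 and a ∈ I: r·a ∈ I? Yes

Yes, I is an ideal of ℤ_42


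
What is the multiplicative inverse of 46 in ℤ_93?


Use the extended Euclidean algorithm to write 1 = 46·s + 93·t; then s mod 93 is the inverse.
Euclidean algorithm:
  46 = 0·93 + 46
  93 = 2·46 + 1
  46 = 46·1 + 0
gcd(46,93) = 1
Back-substitution gives: 46·(-2) + 93·(1) = 1
So 46⁻¹ ≡ -2 ≡ 91 (mod 93)
Check: 46 × 91 = 4186 ≡ 1 (mod 93) ✓

46⁻¹ ≡ 91 (mod 93)


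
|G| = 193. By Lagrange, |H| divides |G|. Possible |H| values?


Lagrange's theorem: |H| divides |G|
|G| = 193
Divisors of 193: 1, 193

Possible subgroup orders: {1, 193}


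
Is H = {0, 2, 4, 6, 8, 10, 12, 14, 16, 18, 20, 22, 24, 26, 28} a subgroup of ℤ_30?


Subgroup test for H = {0, 2, 4, 6, 8, 10, 12, 14, 16, 18, 20, 22, 24, 26, 28} in (ℤ_30, +):
(1) 0 ∈ H? Yes
(2) Closure: for all a,b ∈ H, (a+b) mod 30 ∈ H? Yes
(3) Inverses: for all a ∈ H, -a mod 30 ∈ H? Yes

Yes, H is a subgroup of ℤ_30


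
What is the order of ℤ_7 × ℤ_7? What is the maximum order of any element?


|ℤ_7 × ℤ_7| = 7 × 7 = 49
Max element order = lcm(7,7) = 7
Cyclic? No (gcd=7)

|ℤ_7×ℤ_7| = 49, max element order = 7


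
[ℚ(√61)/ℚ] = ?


√61 has minimal polynomial x² - 61 (irreducible over ℚ since 61 is squarefree)

[ℚ(√61)/ℚ] = 2


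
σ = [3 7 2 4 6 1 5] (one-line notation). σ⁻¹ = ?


To find σ⁻¹, swap domain and range:
σ(1) = 3 → σ⁻¹(3) = 1
σ(2) = 7 → σ⁻¹(7) = 2
σ(3) = 2 → σ⁻¹(2) = 3
σ(4) = 4 → σ⁻¹(4) = 4
σ(5) = 6 → σ⁻¹(6) = 5
σ(6) = 1 → σ⁻¹(1) = 6
σ(7) = 5 → σ⁻¹(5) = 7

σ⁻¹ = [6 3 1 4 7 5 2]


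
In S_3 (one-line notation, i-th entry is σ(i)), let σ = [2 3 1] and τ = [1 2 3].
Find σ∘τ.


σ∘τ: apply τ first, then σ
1 →τ 1 →σ 2
2 →τ 2 →σ 3
3 →τ 3 →σ 1

σ∘τ = [2 3 1]


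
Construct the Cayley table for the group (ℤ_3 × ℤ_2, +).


Elements: {(0,0), (0,1), (1,0), (1,1), (2,0), (2,1)}
Operation: componentwise addition mod (3, 2)
Entry (a, b) = ((a₁+b₁) mod 3, (a₂+b₂) mod 2)

Cayley table:
      | (0,0) | (0,1) | (1,0) | (1,1) | (2,0) | (2,1)
(0,0) | (0,0) | (0,1) | (1,0) | (1,1) | (2,0) | (2,1)
(0,1) | (0,1) | (0,0) | (1,1) | (1,0) | (2,1) | (2,0)
(1,0) | (1,0) | (1,1) | (2,0) | (2,1) | (0,0) | (0,1)
(1,1) | (1,1) | (1,0) | (2,1) | (2,0) | (0,1) | (0,0)
(2,0) | (2,0) | (2,1) | (0,0) | (0,1) | (1,0) | (1,1)
(2,1) | (2,1) | (2,0) | (0,1) | (0,0) | (1,1) | (1,0)


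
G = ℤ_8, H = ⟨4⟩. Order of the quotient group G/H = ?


|⟨4⟩| = n / gcd(4, 8) = 8 / 4 = 2
H is normal (ℤ_8 is abelian).
|G/H| = |G| / |H| = 8 / 2 = 4

|G/H| = 4


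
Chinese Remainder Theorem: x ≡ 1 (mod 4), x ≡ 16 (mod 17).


m₁ = 4, m₂ = 17, gcd = 1, so CRT applies. M = m₁·m₂ = 68
Let M₁ = M/m₁ = 17, M₂ = M/m₂ = 4
Find y₁ ≡ M₁⁻¹ (mod m₁): 17⁻¹ ≡ 1 (mod 4)
Find y₂ ≡ M₂⁻¹ (mod m₂): 4⁻¹ ≡ 13 (mod 17)
x = a₁·M₁·y₁ + a₂·M₂·y₂ = 1·17·1 + 16·4·13 = 849
Reduce mod 68: x ≡ 33
Check: 33 mod 4 = 1 ✓, 33 mod 17 = 16 ✓

x ≡ 33 (mod 68)


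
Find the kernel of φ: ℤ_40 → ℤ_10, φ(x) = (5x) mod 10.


Kernel = preimage of identity
ker(φ) = {x ∈ ℤ_40 : 5x ≡ 0 (mod 10)}. Since 10 | 40, φ is well-defined. The kernel is the cyclic subgroup ⟨2⟩ of ℤ_40 (order 20), i.e. {0, 2, 4, 6, 8, 10, 12, 14, 16, 18, 20, 22, 24, 26, 28, 30, 32, 34, 36, 38}

ker(φ) = {0, 2, 4, 6, 8, 10, 12, 14, 16, 18, 20, 22, 24, 26, 28, 30, 32, 34, 36, 38}


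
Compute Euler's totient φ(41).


Factor n: 41 = 41
φ(n) = n · ∏(1 - 1/p) over distinct primes p | n
φ(41) = 41 · (1 - 1/41) = 40

φ(41) = 40


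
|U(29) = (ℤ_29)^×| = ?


U(n) is the group of units mod n; |U(n)| = φ(n)
|U(29)| = φ(29) = 28

|U(29) = (ℤ_29)^×| = 28


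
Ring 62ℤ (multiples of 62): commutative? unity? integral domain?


62ℤ is a commutative ring under +,× but has no multiplicative identity (1 ∉ 62ℤ); it has no zero divisors, but without unity it is not an integral domain
Commutative: Yes
Integral domain: No
Has unity: No

62ℤ (multiples of 62): Commutative=Yes, Unity=No


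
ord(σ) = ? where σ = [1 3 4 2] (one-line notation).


Cycle decomposition: (2 3 4)
Cycle lengths: 3
Order = lcm(3) = 3

ord(σ) = 3


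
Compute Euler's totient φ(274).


Factor n: 274 = 2 × 137
φ(n) = n · ∏(1 - 1/p) over distinct primes p | n
φ(274) = 274 · (1 - 1/2) · (1 - 1/137) = 136

φ(274) = 136


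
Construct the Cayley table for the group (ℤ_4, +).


Elements: {0, 1, 2, 3}
Operation: addition mod 4
Entry (a, b) = (a + b) mod 4

Cayley table:
  | 0 | 1 | 2 | 3
0 | 0 | 1 | 2 | 3
1 | 1 | 2 | 3 | 0
2 | 2 | 3 | 0 | 1
3 | 3 | 0 | 1 | 2


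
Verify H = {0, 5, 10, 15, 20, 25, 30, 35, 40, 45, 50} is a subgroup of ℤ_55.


Subgroup test for H = {0, 5, 10, 15, 20, 25, 30, 35, 40, 45, 50} in (ℤ_55, +):
(1) 0 ∈ H? Yes
(2) Closure: for all a,b ∈ H, (a+b) mod 55 ∈ H? Yes
(3) Inverses: for all a ∈ H, -a mod 55 ∈ H? Yes

Yes, H is a subgroup of ℤ_55


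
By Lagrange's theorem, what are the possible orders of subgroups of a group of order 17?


Lagrange's theorem: |H| divides |G|
|G| = 17
Divisors of 17: 1, 17

Possible subgroup orders: {1, 17}


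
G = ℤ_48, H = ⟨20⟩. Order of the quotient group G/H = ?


|⟨20⟩| = n / gcd(20, 48) = 48 / 4 = 12
H is normal (ℤ_48 is abelian).
|G/H| = |G| / |H| = 48 / 12 = 4

|G/H| = 4


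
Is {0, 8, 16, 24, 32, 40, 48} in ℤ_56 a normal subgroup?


H = {0, 8, 16, 24, 32, 40, 48} in ℤ_56
ℤ_56 is abelian; every subgroup of an abelian group is normal

Yes, normal subgroup


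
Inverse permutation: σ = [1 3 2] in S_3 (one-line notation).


To find σ⁻¹, swap domain and range:
σ(1) = 1 → σ⁻¹(1) = 1
σ(2) = 3 → σ⁻¹(3) = 2
σ(3) = 2 → σ⁻¹(2) = 3

σ⁻¹ = [1 3 2]


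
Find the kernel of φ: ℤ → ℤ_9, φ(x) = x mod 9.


Kernel = preimage of identity
ker(φ) = {x ∈ ℤ : x ≡ 0 (mod 9)} = 9ℤ = {0, ±9, ±18, ...}

ker(φ) = 9ℤ


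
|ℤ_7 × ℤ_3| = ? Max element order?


|ℤ_7 × ℤ_3| = 7 × 3 = 21
Max element order = lcm(7,3) = 21
Cyclic? Yes (gcd=1)

|ℤ_7×ℤ_3| = 21, max element order = 21


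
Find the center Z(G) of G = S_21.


Z(G) = {g ∈ G | gx = xg for all x ∈ G}
S_n is non-abelian for n ≥ 3; Z(S_21) is trivial

Z(S_21) = {e}


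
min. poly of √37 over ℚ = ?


√37 satisfies x² - 37 = 0, irreducible over ℚ since 37 is squarefree

Minimal polynomial: x² - 37


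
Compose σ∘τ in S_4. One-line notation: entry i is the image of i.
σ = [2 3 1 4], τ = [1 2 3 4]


σ∘τ: apply τ first, then σ
1 →τ 1 →σ 2
2 →τ 2 →σ 3
3 →τ 3 →σ 1
4 →τ 4 →σ 4

σ∘τ = [2 3 1 4]


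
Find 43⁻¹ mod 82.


Use the extended Euclidean algorithm to write 1 = 43·s + 82·t; then s mod 82 is the inverse.
Euclidean algorithm:
  43 = 0·82 + 43
  82 = 1·43 + 39
  43 = 1·39 + 4
  39 = 9·4 + 3
  4 = 1·3 + 1
  3 = 3·1 + 0
gcd(43,82) = 1
Back-substitution gives: 43·(21) + 82·(-11) = 1
So 43⁻¹ ≡ 21 ≡ 21 (mod 82)
Check: 43 × 21 = 903 ≡ 1 (mod 82) ✓

43⁻¹ ≡ 21 (mod 82)


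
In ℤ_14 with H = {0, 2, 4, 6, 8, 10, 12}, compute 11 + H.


11 + H = {11 + h (mod 14) : h ∈ H}
11+0=11, 11+2=13, 11+4=1, 11+6=3, 11+8=5, 11+10=7, 11+12=9
11 + H = {1, 3, 5, 7, 9, 11, 13} = 1 + H

11 + H = {1, 3, 5, 7, 9, 11, 13}


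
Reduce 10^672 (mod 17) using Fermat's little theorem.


Fermat's little theorem: if p is prime and gcd(a,p)=1, then a^(p-1) ≡ 1 (mod p)
p = 17 is prime, gcd(10,17) = 1
Reduce exponent: 672 mod 16 = 0
So 10^672 ≡ 10^0 (mod 17)
10^0 = 1

10^672 ≡ 1 (mod 17)


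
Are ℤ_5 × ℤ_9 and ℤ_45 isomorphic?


Comparing ℤ_5 × ℤ_9 and ℤ_45:
gcd(5,9) = 1, so ℤ_5 × ℤ_9 ≅ ℤ_45 (CRT)

Yes, ℤ_5 × ℤ_9 ≅ ℤ_45


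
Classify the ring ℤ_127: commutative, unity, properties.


ℤ_127 is a commutative ring with unity 1; 127 is prime, so ℤ_127 is a field (hence an integral domain)
Commutative: Yes
Integral domain: Yes
Has unity: Yes

ℤ_127: Commutative=Yes, Unity=Yes


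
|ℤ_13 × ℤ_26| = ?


|A × B| = |A| · |B|
|ℤ_13 × ℤ_26| = 13 × 26 = 338

|ℤ_13 × ℤ_26| = 338


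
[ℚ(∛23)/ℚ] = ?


∛23 has minimal polynomial x³ - 23 (irreducible over ℚ since 23 is not a perfect cube)

[ℚ(∛23)/ℚ] = 3


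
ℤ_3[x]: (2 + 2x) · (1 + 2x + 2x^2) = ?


Expand and collect like terms; reduce coefficients mod 3:
x^0: 2·1 = 2 ≡ 2 (mod 3)
x^1: 2·2 + 2·1 = 6 ≡ 0 (mod 3)
x^2: 2·2 + 2·2 = 8 ≡ 2 (mod 3)
x^3: 2·2 = 4 ≡ 1 (mod 3)
Result: 2 + 2x^2 + x^3

f · g = 2 + 2x^2 + x^3


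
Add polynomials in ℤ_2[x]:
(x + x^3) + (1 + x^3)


Add coefficients mod 2:
x^0: 0 + 1 = 1 (mod 2)
x^1: 1 + 0 = 1 (mod 2)
x^2: 0 + 0 = 0 (mod 2)
x^3: 1 + 1 = 0 (mod 2)
Result: 1 + x

f + g = 1 + x


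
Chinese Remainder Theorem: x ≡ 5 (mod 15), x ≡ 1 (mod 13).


m₁ = 15, m₂ = 13, gcd = 1, so CRT applies. M = m₁·m₂ = 195
Let M₁ = M/m₁ = 13, M₂ = M/m₂ = 15
Find y₁ ≡ M₁⁻¹ (mod m₁): 13⁻¹ ≡ 7 (mod 15)
Find y₂ ≡ M₂⁻¹ (mod m₂): 15⁻¹ ≡ 7 (mod 13)
x = a₁·M₁·y₁ + a₂·M₂·y₂ = 5·13·7 + 1·15·7 = 560
Reduce mod 195: x ≡ 170
Check: 170 mod 15 = 5 ✓, 170 mod 13 = 1 ✓

x ≡ 170 (mod 195)


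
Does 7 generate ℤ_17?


g generates ℤ_n iff gcd(g, n) = 1
gcd(7, 17) = 1
Since gcd = 1, 7 is a generator.

Yes, 7 generates ℤ_17


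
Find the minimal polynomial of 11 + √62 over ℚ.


Let α = 11 + √62. Then α - 11 = √62, so (α - 11)² = 62, giving α² - 22α + 59 = 0. Degree 2 and α ∉ ℚ, so this is the minimal polynomial.

Minimal polynomial: x² - 22x + 59


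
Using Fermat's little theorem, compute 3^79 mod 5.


Fermat's little theorem: if p is prime and gcd(a,p)=1, then a^(p-1) ≡ 1 (mod p)
p = 5 is prime, gcd(3,5) = 1
Reduce exponent: 79 mod 4 = 3
So 3^79 ≡ 3^3 (mod 5)
3^3 mod 5 = 2

3^79 ≡ 2 (mod 5)


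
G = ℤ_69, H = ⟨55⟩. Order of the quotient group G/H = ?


|⟨55⟩| = n / gcd(55, 69) = 69 / 1 = 69
H is normal (ℤ_69 is abelian).
|G/H| = |G| / |H| = 69 / 69 = 1

|G/H| = 1


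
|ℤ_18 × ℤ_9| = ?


|A × B| = |A| · |B|
|ℤ_18 × ℤ_9| = 18 × 9 = 162

|ℤ_18 × ℤ_9| = 162


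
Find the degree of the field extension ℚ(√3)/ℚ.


√3 has minimal polynomial x² - 3 (irreducible over ℚ since 3 is squarefree)

[ℚ(√3)/ℚ] = 2


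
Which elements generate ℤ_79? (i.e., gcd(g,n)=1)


g generates ℤ_n iff gcd(g,n) = 1
Prime factors of 79: 79
Generators are g ∈ {1,...,78} not divisible by any of these primes.
Generators: {1, 2, 3, 4, 5, 6, 7, 8, 9, 10, 11, 12, 13, 14, 15, 16, 17, 18, 19, 20, 21, 22, 23, 24, 25, 26, 27, 28, 29, 30, 31, 32, 33, 34, 35, 36, 37, 38, 39, 40, 41, 42, 43, 44, 45, 46, 47, 48, 49, 50, 51, 52, 53, 54, 55, 56, 57, 58, 59, 60, 61, 62, 63, 64, 65, 66, 67, 68, 69, 70, 71, 72, 73, 74, 75, 76, 77, 78}
Number of generators = φ(79) = 78

Generators of ℤ_79 = {1, 2, 3, 4, 5, 6, 7, 8, 9, 10, 11, 12, 13, 14, 15, 16, 17, 18, 19, 20, 21, 22, 23, 24, 25, 26, 27, 28, 29, 30, 31, 32, 33, 34, 35, 36, 37, 38, 39, 40, 41, 42, 43, 44, 45, 46, 47, 48, 49, 50, 51, 52, 53, 54, 55, 56, 57, 58, 59, 60, 61, 62, 63, 64, 65, 66, 67, 68, 69, 70, 71, 72, 73, 74, 75, 76, 77, 78}


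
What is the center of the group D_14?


Z(G) = {g ∈ G | gx = xg for all x ∈ G}
For even n, Z(D_n) = {e, r^(n/2)}: the 180° rotation r^7 commutes with every reflection and rotation

Z(D_14) = {e, r^7}


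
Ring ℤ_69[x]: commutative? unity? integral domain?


ℤ_69 has zero divisors (3·23 ≡ 0), and these lift to constant zero divisors in ℤ_69[x]; so not an integral domain
Commutative: Yes
Integral domain: No
Has unity: Yes

ℤ_69[x]: Commutative=Yes, Unity=Yes


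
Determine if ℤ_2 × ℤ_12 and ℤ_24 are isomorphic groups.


Comparing ℤ_2 × ℤ_12 and ℤ_24:
gcd(2,12) = 2 ≠ 1. Max element order in ℤ_2×ℤ_12 is lcm(2,12) = 12 < 24, so it has no element of order 24

No, ℤ_2 × ℤ_12 ≇ ℤ_24


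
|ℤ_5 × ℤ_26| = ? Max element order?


|ℤ_5 × ℤ_26| = 5 × 26 = 130
Max element order = lcm(5,26) = 130
Cyclic? Yes (gcd=1)

|ℤ_5×ℤ_26| = 130, max element order = 130


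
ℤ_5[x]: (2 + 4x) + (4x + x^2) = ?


Add coefficients mod 5:
x^0: 2 + 0 = 2 (mod 5)
x^1: 4 + 4 = 3 (mod 5)
x^2: 0 + 1 = 1 (mod 5)
Result: 2 + 3x + x^2

f + g = 2 + 3x + x^2


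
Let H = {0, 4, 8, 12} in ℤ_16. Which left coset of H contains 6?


6 + H = {6 + h (mod 16) : h ∈ H}
6+0=6, 6+4=10, 6+8=14, 6+12=2
6 + H = {2, 6, 10, 14} = 2 + H

6 + H = {2, 6, 10, 14}


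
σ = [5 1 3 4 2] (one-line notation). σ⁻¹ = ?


To find σ⁻¹, swap domain and range:
σ(1) = 5 → σ⁻¹(5) = 1
σ(2) = 1 → σ⁻¹(1) = 2
σ(3) = 3 → σ⁻¹(3) = 3
σ(4) = 4 → σ⁻¹(4) = 4
σ(5) = 2 → σ⁻¹(2) = 5

σ⁻¹ = [2 5 3 4 1]


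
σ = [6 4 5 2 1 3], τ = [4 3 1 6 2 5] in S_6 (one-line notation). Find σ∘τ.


σ∘τ: apply τ first, then σ
1 →τ 4 →σ 2
2 →τ 3 →σ 5
3 →τ 1 →σ 6
4 →τ 6 →σ 3
5 →τ 2 →σ 4
6 →τ 5 →σ 1

σ∘τ = [2 5 6 3 4 1]


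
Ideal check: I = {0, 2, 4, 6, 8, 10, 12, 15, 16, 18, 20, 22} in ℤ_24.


Check ideal conditions for I = {0, 2, 4, 6, 8, 10, 12, 15, 16, 18, 20, 22} in ℤ_24:
(1) I is an additive subgroup? No
(2) For r ∈ ℤ_24 and a ∈ I: r·a ∈ I? No  [counterexample: r=3, a=15, r·a mod 24 = 21 ∉ I]

No, I is not an ideal of ℤ_24


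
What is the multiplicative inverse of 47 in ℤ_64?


Use the extended Euclidean algorithm to write 1 = 47·s + 64·t; then s mod 64 is the inverse.
Euclidean algorithm:
  47 = 0·64 + 47
  64 = 1·47 + 17
  47 = 2·17 + 13
  17 = 1·13 + 4
  13 = 3·4 + 1
  4 = 4·1 + 0
gcd(47,64) = 1
Back-substitution gives: 47·(15) + 64·(-11) = 1
So 47⁻¹ ≡ 15 ≡ 15 (mod 64)
Check: 47 × 15 = 705 ≡ 1 (mod 64) ✓

47⁻¹ ≡ 15 (mod 64)


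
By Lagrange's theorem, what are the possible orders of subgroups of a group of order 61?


Lagrange's theorem: |H| divides |G|
|G| = 61
Divisors of 61: 1, 61

Possible subgroup orders: {1, 61}


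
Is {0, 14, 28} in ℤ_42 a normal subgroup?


H = {0, 14, 28} in ℤ_42
ℤ_42 is abelian; every subgroup of an abelian group is normal

Yes, normal subgroup


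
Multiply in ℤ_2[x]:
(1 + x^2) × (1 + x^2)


Expand and collect like terms; reduce coefficients mod 2:
x^0: 1·1 = 1 ≡ 1 (mod 2)
x^1: 1·0 + 0·1 = 0 ≡ 0 (mod 2)
x^2: 1·1 + 0·0 + 1·1 = 2 ≡ 0 (mod 2)
x^3: 0·1 + 1·0 = 0 ≡ 0 (mod 2)
x^4: 1·1 = 1 ≡ 1 (mod 2)
Result: 1 + x^4

f · g = 1 + x^4


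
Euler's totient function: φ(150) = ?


Factor n: 150 = 2 × 3 × 5^2
φ(n) = n · ∏(1 - 1/p) over distinct primes p | n
φ(150) = 150 · (1 - 1/2) · (1 - 1/3) · (1 - 1/5) = 40

φ(150) = 40


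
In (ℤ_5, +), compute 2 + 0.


Operation: addition mod 5
2 + 0 = (a + b) mod 5 with a = 2, b = 0

2 + 0 = 2


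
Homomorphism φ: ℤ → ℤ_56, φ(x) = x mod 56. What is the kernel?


Kernel = preimage of identity
ker(φ) = {x ∈ ℤ : x ≡ 0 (mod 56)} = 56ℤ = {0, ±56, ±112, ...}

ker(φ) = 56ℤ


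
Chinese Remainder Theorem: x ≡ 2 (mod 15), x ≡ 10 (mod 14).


m₁ = 15, m₂ = 14, gcd = 1, so CRT applies. M = m₁·m₂ = 210
Let M₁ = M/m₁ = 14, M₂ = M/m₂ = 15
Find y₁ ≡ M₁⁻¹ (mod m₁): 14⁻¹ ≡ 14 (mod 15)
Find y₂ ≡ M₂⁻¹ (mod m₂): 15⁻¹ ≡ 1 (mod 14)
x = a₁·M₁·y₁ + a₂·M₂·y₂ = 2·14·14 + 10·15·1 = 542
Reduce mod 210: x ≡ 122
Check: 122 mod 15 = 2 ✓, 122 mod 14 = 10 ✓

x ≡ 122 (mod 210)


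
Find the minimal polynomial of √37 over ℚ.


√37 satisfies x² - 37 = 0, irreducible over ℚ since 37 is squarefree

Minimal polynomial: x² - 37


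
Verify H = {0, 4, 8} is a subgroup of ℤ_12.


Subgroup test for H = {0, 4, 8} in (ℤ_12, +):
(1) 0 ∈ H? Yes
(2) Closure: for all a,b ∈ H, (a+b) mod 12 ∈ H? Yes
(3) Inverses: for all a ∈ H, -a mod 12 ∈ H? Yes

Yes, H is a subgroup of ℤ_12


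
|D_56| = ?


|D_n| = 2n (n rotations and n reflections)
|D_56| = 2×56 = 112

|D_56| = 112


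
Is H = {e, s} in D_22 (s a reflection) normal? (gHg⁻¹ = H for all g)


H = {e, s} in D_22 (s a reflection)
r·s·r⁻¹ = sr⁻² ≠ s for n ≥ 3, so {e, s} is not closed under conjugation

No, not a normal subgroup


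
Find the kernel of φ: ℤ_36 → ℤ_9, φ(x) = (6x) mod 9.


Kernel = preimage of identity
ker(φ) = {x ∈ ℤ_36 : 6x ≡ 0 (mod 9)}. Since 9 | 36, φ is well-defined. The kernel is the cyclic subgroup ⟨3⟩ of ℤ_36 (order 12), i.e. {0, 3, 6, 9, 12, 15, 18, 21, 24, 27, 30, 33}

ker(φ) = {0, 3, 6, 9, 12, 15, 18, 21, 24, 27, 30, 33}


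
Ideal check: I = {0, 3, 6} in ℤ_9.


Check ideal conditions for I = {0, 3, 6} in ℤ_9:
(1) I is an additive subgroup? Yes
(2) For r ∈ ℤ_9 and a ∈ I: r·a ∈ I? Yes

Yes, I is an ideal of ℤ_9


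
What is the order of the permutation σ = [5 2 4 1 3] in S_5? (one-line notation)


Cycle decomposition: (1 5 3 4)
Cycle lengths: 4
Order = lcm(4) = 4

ord(σ) = 4


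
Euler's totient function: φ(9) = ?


φ(n) = count of k ∈ {1,...,n} with gcd(k,n)=1
Coprimes to 9: {1, 2, 4, 5, 7, 8}
Count: 6

φ(9) = 6


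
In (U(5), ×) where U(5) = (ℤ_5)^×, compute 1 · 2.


Operation: multiplication mod 5
1 · 2 = (a × b) mod 5 with a = 1, b = 2

1 · 2 = 2


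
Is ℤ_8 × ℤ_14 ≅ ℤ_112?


Comparing ℤ_8 × ℤ_14 and ℤ_112:
gcd(8,14) = 2 ≠ 1. Max element order in ℤ_8×ℤ_14 is lcm(8,14) = 56 < 112, so it has no element of order 112

No, ℤ_8 × ℤ_14 ≇ ℤ_112


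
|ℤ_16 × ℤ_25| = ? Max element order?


|ℤ_16 × ℤ_25| = 16 × 25 = 400
Max element order = lcm(16,25) = 400
Cyclic? Yes (gcd=1)

|ℤ_16×ℤ_25| = 400, max element order = 400


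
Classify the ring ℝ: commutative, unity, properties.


ℝ is a field: commutative, has unity, every nonzero element is a unit (hence an integral domain)
Commutative: Yes
Integral domain: Yes
Has unity: Yes

ℝ: Commutative=Yes, Unity=Yes


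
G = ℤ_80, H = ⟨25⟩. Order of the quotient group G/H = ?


|⟨25⟩| = n / gcd(25, 80) = 80 / 5 = 16
H is normal (ℤ_80 is abelian).
|G/H| = |G| / |H| = 80 / 16 = 5

|G/H| = 5


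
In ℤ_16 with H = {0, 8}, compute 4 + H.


4 + H = {4 + h (mod 16) : h ∈ H}
4+0=4, 4+8=12

4 + H = {4, 12}


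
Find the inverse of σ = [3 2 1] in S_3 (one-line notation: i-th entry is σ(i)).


To find σ⁻¹, swap domain and range:
σ(1) = 3 → σ⁻¹(3) = 1
σ(2) = 2 → σ⁻¹(2) = 2
σ(3) = 1 → σ⁻¹(1) = 3

σ⁻¹ = [3 2 1]


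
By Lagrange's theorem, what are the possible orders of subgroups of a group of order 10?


Lagrange's theorem: |H| divides |G|
|G| = 10
Divisors of 10: 1, 2, 5, 10

Possible subgroup orders: {1, 2, 5, 10}


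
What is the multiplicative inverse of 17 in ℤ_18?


Use the extended Euclidean algorithm to write 1 = 17·s + 18·t; then s mod 18 is the inverse.
Euclidean algorithm:
  17 = 0·18 + 17
  18 = 1·17 + 1
  17 = 17·1 + 0
gcd(17,18) = 1
Back-substitution gives: 17·(-1) + 18·(1) = 1
So 17⁻¹ ≡ -1 ≡ 17 (mod 18)
Check: 17 × 17 = 289 ≡ 1 (mod 18) ✓

17⁻¹ ≡ 17 (mod 18)


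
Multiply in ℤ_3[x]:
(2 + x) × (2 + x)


Expand and collect like terms; reduce coefficients mod 3:
x^0: 2·2 = 4 ≡ 1 (mod 3)
x^1: 2·1 + 1·2 = 4 ≡ 1 (mod 3)
x^2: 1·1 = 1 ≡ 1 (mod 3)
Result: 1 + x + x^2

f · g = 1 + x + x^2


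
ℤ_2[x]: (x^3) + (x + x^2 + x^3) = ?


Add coefficients mod 2:
x^0: 0 + 0 = 0 (mod 2)
x^1: 0 + 1 = 1 (mod 2)
x^2: 0 + 1 = 1 (mod 2)
x^3: 1 + 1 = 0 (mod 2)
Result: x + x^2

f + g = x + x^2


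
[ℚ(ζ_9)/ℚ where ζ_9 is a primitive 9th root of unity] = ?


[ℚ(ζ_n):ℚ] = deg Φ_n(x) = φ(n). Here φ(9) = 6

[ℚ(ζ_9)/ℚ where ζ_9 is a primitive 9th root of unity] = 6


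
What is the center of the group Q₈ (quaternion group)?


Z(G) = {g ∈ G | gx = xg for all x ∈ G}
In Q₈ = {±1, ±i, ±j, ±k}, only ±1 commute with every element

Z(Q₈ (quaternion group)) = {1, -1}


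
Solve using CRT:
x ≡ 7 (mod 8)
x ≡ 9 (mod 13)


m₁ = 8, m₂ = 13, gcd = 1, so CRT applies. M = m₁·m₂ = 104
Let M₁ = M/m₁ = 13, M₂ = M/m₂ = 8
Find y₁ ≡ M₁⁻¹ (mod m₁): 13⁻¹ ≡ 5 (mod 8)
Find y₂ ≡ M₂⁻¹ (mod m₂): 8⁻¹ ≡ 5 (mod 13)
x = a₁·M₁·y₁ + a₂·M₂·y₂ = 7·13·5 + 9·8·5 = 815
Reduce mod 104: x ≡ 87
Check: 87 mod 8 = 7 ✓, 87 mod 13 = 9 ✓

x ≡ 87 (mod 104)
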